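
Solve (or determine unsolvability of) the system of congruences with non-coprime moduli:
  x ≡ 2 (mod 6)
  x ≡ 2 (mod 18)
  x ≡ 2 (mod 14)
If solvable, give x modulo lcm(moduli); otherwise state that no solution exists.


Moduli 6, 18, 14 are not pairwise coprime, so CRT works modulo lcm(m_i) when all pairwise compatibility conditions hold.
Pairwise compatibility: gcd(m_i, m_j) must divide a_i - a_j for every pair.
Merge one congruence at a time:
  Start: x ≡ 2 (mod 6).
  Combine with x ≡ 2 (mod 18): gcd(6, 18) = 6; 2 - 2 = 0, which IS divisible by 6, so compatible.
    Write x = 2 + 6·t and substitute into x ≡ 2 (mod 18): 6·t ≡ 2 − 2 = 0 (mod 18).
    Divide the congruence (and modulus) by g = 6: 1·t ≡ 0 (mod 3).
    So t ≡ 0 (mod 3).
    Then x = 2 + 6·0 = 2, valid modulo lcm(6, 18) = 18: x ≡ 2 (mod 18).
  Combine with x ≡ 2 (mod 14): gcd(18, 14) = 2; 2 - 2 = 0, which IS divisible by 2, so compatible.
    Write x = 2 + 18·t and substitute into x ≡ 2 (mod 14): 18·t ≡ 2 − 2 = 0 (mod 14).
    Divide the congruence (and modulus) by g = 2: 9·t ≡ 0 (mod 7).
    Reduce coefficients mod 7: 2·t ≡ 0 (mod 7).
    The inverse of 2 mod 7 is 4 (since 2·4 = 8 = 1·7 + 1), so t ≡ 4·0 = 0 ≡ 0 (mod 7).
    Then x = 2 + 18·0 = 2, valid modulo lcm(18, 14) = 126: x ≡ 2 (mod 126).
Verify: 2 mod 6 = 2, 2 mod 18 = 2, 2 mod 14 = 2.

x ≡ 2 (mod 126).


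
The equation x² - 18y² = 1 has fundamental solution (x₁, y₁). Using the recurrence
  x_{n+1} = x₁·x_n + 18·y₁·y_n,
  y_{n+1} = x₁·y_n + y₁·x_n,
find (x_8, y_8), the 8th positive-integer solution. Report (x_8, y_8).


Step 1: Find the fundamental solution (x₁, y₁) of x² - 18y² = 1.
  Expand √18 as a continued fraction. a₀ = ⌊√18⌋ = 4; iterate m_{k+1} = d_k·a_k − m_k, d_{k+1} = (18 − m_{k+1}²)/d_k, a_{k+1} = ⌊(a₀ + m_{k+1})/d_{k+1}⌋ (starting m₀ = 0, d₀ = 1), with convergents p_k = a_k·p_{k-1} + p_{k-2}, q_k = a_k·q_{k-1} + q_{k-2} (p₋₁ = 1, q₋₁ = 0):
  k = 0: a₀ = 4; p₀/q₀ = 4/1; p₀² − 18·q₀² = 16 − 18 = -2.
  k = 1: m = 4, d = 2, a = ⌊(4 + 4)/2⌋ = 4; p/q = (4·4 + 1)/(4·1 + 0) = 17/4; p² − 18·q² = 289 − 288 = 1.
  The first convergent with p² − 18·q² = 1 gives the fundamental solution (x₁, y₁) = (17, 4).
Step 2: Apply the recurrence (x_{n+1}, y_{n+1}) = (x₁x_n + 18y₁y_n, x₁y_n + y₁x_n) repeatedly.
  From (x_1, y_1) = (17, 4): x_2 = 17·17 + 18·4·4 = 577; y_2 = 17·4 + 4·17 = 136.
  From (x_2, y_2) = (577, 136): x_3 = 17·577 + 18·4·136 = 19601; y_3 = 17·136 + 4·577 = 4620.
  From (x_3, y_3) = (19601, 4620): x_4 = 17·19601 + 18·4·4620 = 665857; y_4 = 17·4620 + 4·19601 = 156944.
  From (x_4, y_4) = (665857, 156944): x_5 = 17·665857 + 18·4·156944 = 22619537; y_5 = 17·156944 + 4·665857 = 5331476.
  From (x_5, y_5) = (22619537, 5331476): x_6 = 17·22619537 + 18·4·5331476 = 768398401; y_6 = 17·5331476 + 4·22619537 = 181113240.
  From (x_6, y_6) = (768398401, 181113240): x_7 = 17·768398401 + 18·4·181113240 = 26102926097; y_7 = 17·181113240 + 4·768398401 = 6152518684.
  From (x_7, y_7) = (26102926097, 6152518684): x_8 = 17·26102926097 + 18·4·6152518684 = 886731088897; y_8 = 17·6152518684 + 4·26102926097 = 209004522016.
Step 3: Verify x_8² - 18·y_8² = 786292024016459316676609 - 786292024016459316676608 = 1 (should be 1). ✓

(x_1, y_1) = (17, 4); (x_8, y_8) = (886731088897, 209004522016).


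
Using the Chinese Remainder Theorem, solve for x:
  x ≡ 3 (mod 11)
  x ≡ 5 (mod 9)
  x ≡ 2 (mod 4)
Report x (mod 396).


Moduli 11, 9, 4 are pairwise coprime; by CRT there is a unique solution modulo M = 11 · 9 · 4 = 396.
Solve pairwise, accumulating the modulus:
  Start with x ≡ 3 (mod 11).
  Combine with x ≡ 5 (mod 9): since gcd(11, 9) = 1, we get a unique residue mod 99.
    Write x = 3 + 11·t and substitute into x ≡ 5 (mod 9): 11·t ≡ 5 − 3 = 2 (mod 9).
    Reduce coefficients mod 9: 2·t ≡ 2 (mod 9).
    The inverse of 2 mod 9 is 5 (since 2·5 = 10 = 1·9 + 1), so t ≡ 5·2 = 10 ≡ 1 (mod 9).
    Then x = 3 + 11·1 = 14, valid modulo lcm(11, 9) = 99: x ≡ 14 (mod 99).
  Combine with x ≡ 2 (mod 4): since gcd(99, 4) = 1, we get a unique residue mod 396.
    Write x = 14 + 99·t and substitute into x ≡ 2 (mod 4): 99·t ≡ 2 − 14 = -12 (mod 4).
    Reduce coefficients mod 4: 3·t ≡ 0 (mod 4).
    The inverse of 3 mod 4 is 3 (since 3·3 = 9 = 2·4 + 1), so t ≡ 3·0 = 0 ≡ 0 (mod 4).
    Then x = 14 + 99·0 = 14, valid modulo lcm(99, 4) = 396: x ≡ 14 (mod 396).
Verify: 14 mod 11 = 3 ✓, 14 mod 9 = 5 ✓, 14 mod 4 = 2 ✓.

x ≡ 14 (mod 396).


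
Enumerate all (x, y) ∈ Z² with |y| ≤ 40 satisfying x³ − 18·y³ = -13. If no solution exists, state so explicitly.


The equation is x³ - 18y³ = -13. For fixed y, x³ = 18·y³ − 13, so a solution requires the RHS to be a perfect cube.
Strategy: iterate y from -40 to 40, compute RHS = 18·y³ − 13, and check whether it is a (positive or negative) perfect cube.
Check small values of y:
  y = 0: RHS = -13 is not a perfect cube.
  y = 1: RHS = 5 is not a perfect cube.
  y = -1: RHS = -31 is not a perfect cube.
  y = 2: RHS = 131 is not a perfect cube.
  y = -2: RHS = -157 is not a perfect cube.
  y = 3: RHS = 473 is not a perfect cube.
  y = -3: RHS = -499 is not a perfect cube.
Continuing the search up to |y| = 40 finds no solutions either.
No (x, y) in the scanned range satisfies the equation.

No integer solutions with |y| ≤ 40.


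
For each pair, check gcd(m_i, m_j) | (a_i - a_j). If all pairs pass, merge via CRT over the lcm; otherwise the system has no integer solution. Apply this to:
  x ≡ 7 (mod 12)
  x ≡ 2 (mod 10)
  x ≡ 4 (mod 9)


Moduli 12, 10, 9 are not pairwise coprime, so CRT works modulo lcm(m_i) when all pairwise compatibility conditions hold.
Pairwise compatibility: gcd(m_i, m_j) must divide a_i - a_j for every pair.
Merge one congruence at a time:
  Start: x ≡ 7 (mod 12).
  Combine with x ≡ 2 (mod 10): gcd(12, 10) = 2, and 2 - 7 = -5 is NOT divisible by 2.
    ⇒ system is inconsistent (no integer solution).

No solution (the system is inconsistent).


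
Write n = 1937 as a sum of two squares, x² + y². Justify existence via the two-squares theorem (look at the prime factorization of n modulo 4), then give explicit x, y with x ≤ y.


Step 1: Factor n = 1937 = 13 · 149.
Step 2: Check the mod-4 condition on each prime factor: 13 ≡ 1 (mod 4), exponent 1; 149 ≡ 1 (mod 4), exponent 1.
All primes ≡ 3 (mod 4) appear to even exponent (or don't appear), so by the two-squares theorem n IS expressible as a sum of two squares.
Step 3: Build a representation. Here n = 13 · 149 is a product of primes ≡ 1 (mod 4). Each prime p ≡ 1 (mod 4) is itself a sum of two squares; find a² by testing p − a² for a perfect square:
  13: 13 − 1² = 12, 13 − 2² = 9 = 3² ⇒ 13 = 2² + 3².
  149: 149 − 1² = 148, 149 − 2² = 145, 149 − 3² = 140, 149 − 4² = 133, 149 − 5² = 124, 149 − 6² = 113, 149 − 7² = 100 = 10² ⇒ 149 = 7² + 10².
  Combine using the Brahmagupta–Fibonacci identity (a² + b²)(c² + d²) = (ac − bd)² + (ad + bc)² = (ac + bd)² + (ad − bc)²:
  13 · 149 = 1937: from (2² + 3²)(7² + 10²), take (2·7 − 3·10, 2·10 + 3·7) = (14 − 30, 20 + 21) = (-16, 41); dropping signs (only squares matter) gives (16, 41); check 16² + 41² = 256 + 1681 = 1937 ✓.
Step 4: Order so x ≤ y and verify: 16² + 41² = 256 + 1681 = 1937 = n. ✓

n = 1937 = 16² + 41² (one valid representation with x ≤ y).


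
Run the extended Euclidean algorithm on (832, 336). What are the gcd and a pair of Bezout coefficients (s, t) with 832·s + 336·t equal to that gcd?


Euclidean algorithm on (832, 336) — divide until remainder is 0:
  832 = 2 · 336 + 160
  336 = 2 · 160 + 16
  160 = 10 · 16 + 0
gcd(832, 336) = 16.
Track Bezout coefficients alongside the remainders: start with r₀ = 832 = a·1 + b·0 (s = 1, t = 0) and r₁ = 336 = a·0 + b·1 (s = 0, t = 1); each new remainder r_{k+1} = r_{k-1} − q_k·r_k inherits s_{k+1} = s_{k-1} − q_k·s_k, t_{k+1} = t_{k-1} − q_k·t_k, so r_k = a·s_k + b·t_k at every step:
  q = 2: r = 160, s = 1 − 2·0 = 1, t = 0 − 2·1 = -2  (check: 832·1 + 336·(-2) = 160)
  q = 2: r = 16, s = 0 − 2·1 = -2, t = 1 − 2·(-2) = 5  (check: 832·(-2) + 336·5 = 16)
The row with r = 16 (the gcd) gives the Bezout coefficients s = -2, t = 5.
Result: 832 · (-2) + 336 · (5) = 16.

gcd(832, 336) = 16; s = -2, t = 5 (check: 832·(-2) + 336·5 = 16).


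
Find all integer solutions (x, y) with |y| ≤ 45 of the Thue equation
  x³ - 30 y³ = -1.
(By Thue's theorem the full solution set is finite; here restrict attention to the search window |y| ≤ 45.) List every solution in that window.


The equation is x³ - 30y³ = -1. For fixed y, x³ = 30·y³ − 1, so a solution requires the RHS to be a perfect cube.
Strategy: iterate y from -45 to 45, compute RHS = 30·y³ − 1, and check whether it is a (positive or negative) perfect cube.
Check small values of y:
  y = 0: RHS = -1 = (-1)³ ⇒ x = -1 works.
  y = 1: RHS = 29 is not a perfect cube.
  y = -1: RHS = -31 is not a perfect cube.
  y = 2: RHS = 239 is not a perfect cube.
  y = -2: RHS = -241 is not a perfect cube.
  y = 3: RHS = 809 is not a perfect cube.
  y = -3: RHS = -811 is not a perfect cube.
Continuing the search up to |y| = 45 finds no further solutions beyond those listed.
Collected solutions: (-1, 0).

Solutions (with |y| ≤ 45): (-1, 0).


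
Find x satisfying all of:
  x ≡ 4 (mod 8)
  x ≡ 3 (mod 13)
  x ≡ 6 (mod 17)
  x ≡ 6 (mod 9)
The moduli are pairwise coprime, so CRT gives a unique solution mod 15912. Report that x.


Product of moduli M = 8 · 13 · 17 · 9 = 15912.
Merge one congruence at a time:
  Start: x ≡ 4 (mod 8).
  Combine with x ≡ 3 (mod 13); new modulus lcm = 104.
    Write x = 4 + 8·t and substitute into x ≡ 3 (mod 13): 8·t ≡ 3 − 4 = -1 (mod 13).
    Reduce coefficients mod 13: 8·t ≡ 12 (mod 13).
    The inverse of 8 mod 13 is 5 (since 8·5 = 40 = 3·13 + 1), so t ≡ 5·12 = 60 ≡ 8 (mod 13).
    Then x = 4 + 8·8 = 68, valid modulo lcm(8, 13) = 104: x ≡ 68 (mod 104).
  Combine with x ≡ 6 (mod 17); new modulus lcm = 1768.
    Write x = 68 + 104·t and substitute into x ≡ 6 (mod 17): 104·t ≡ 6 − 68 = -62 (mod 17).
    Reduce coefficients mod 17: 2·t ≡ 6 (mod 17).
    The inverse of 2 mod 17 is 9 (since 2·9 = 18 = 1·17 + 1), so t ≡ 9·6 = 54 ≡ 3 (mod 17).
    Then x = 68 + 104·3 = 380, valid modulo lcm(104, 17) = 1768: x ≡ 380 (mod 1768).
  Combine with x ≡ 6 (mod 9); new modulus lcm = 15912.
    Write x = 380 + 1768·t and substitute into x ≡ 6 (mod 9): 1768·t ≡ 6 − 380 = -374 (mod 9).
    Reduce coefficients mod 9: 4·t ≡ 4 (mod 9).
    The inverse of 4 mod 9 is 7 (since 4·7 = 28 = 3·9 + 1), so t ≡ 7·4 = 28 ≡ 1 (mod 9).
    Then x = 380 + 1768·1 = 2148, valid modulo lcm(1768, 9) = 15912: x ≡ 2148 (mod 15912).
Verify against each original: 2148 mod 8 = 4, 2148 mod 13 = 3, 2148 mod 17 = 6, 2148 mod 9 = 6.

x ≡ 2148 (mod 15912).


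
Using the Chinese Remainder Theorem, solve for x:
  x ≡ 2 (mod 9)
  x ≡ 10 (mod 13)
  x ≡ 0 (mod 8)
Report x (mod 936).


Moduli 9, 13, 8 are pairwise coprime; by CRT there is a unique solution modulo M = 9 · 13 · 8 = 936.
Solve pairwise, accumulating the modulus:
  Start with x ≡ 2 (mod 9).
  Combine with x ≡ 10 (mod 13): since gcd(9, 13) = 1, we get a unique residue mod 117.
    Write x = 2 + 9·t and substitute into x ≡ 10 (mod 13): 9·t ≡ 10 − 2 = 8 (mod 13).
    The inverse of 9 mod 13 is 3 (since 9·3 = 27 = 2·13 + 1), so t ≡ 3·8 = 24 ≡ 11 (mod 13).
    Then x = 2 + 9·11 = 101, valid modulo lcm(9, 13) = 117: x ≡ 101 (mod 117).
  Combine with x ≡ 0 (mod 8): since gcd(117, 8) = 1, we get a unique residue mod 936.
    Write x = 101 + 117·t and substitute into x ≡ 0 (mod 8): 117·t ≡ 0 − 101 = -101 (mod 8).
    Reduce coefficients mod 8: 5·t ≡ 3 (mod 8).
    The inverse of 5 mod 8 is 5 (since 5·5 = 25 = 3·8 + 1), so t ≡ 5·3 = 15 ≡ 7 (mod 8).
    Then x = 101 + 117·7 = 920, valid modulo lcm(117, 8) = 936: x ≡ 920 (mod 936).
Verify: 920 mod 9 = 2 ✓, 920 mod 13 = 10 ✓, 920 mod 8 = 0 ✓.

x ≡ 920 (mod 936).


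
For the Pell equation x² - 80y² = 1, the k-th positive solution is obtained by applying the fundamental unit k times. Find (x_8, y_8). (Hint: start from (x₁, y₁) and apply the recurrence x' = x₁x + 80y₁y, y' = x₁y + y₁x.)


Step 1: Find the fundamental solution (x₁, y₁) of x² - 80y² = 1.
  Expand √80 as a continued fraction. a₀ = ⌊√80⌋ = 8; iterate m_{k+1} = d_k·a_k − m_k, d_{k+1} = (80 − m_{k+1}²)/d_k, a_{k+1} = ⌊(a₀ + m_{k+1})/d_{k+1}⌋ (starting m₀ = 0, d₀ = 1), with convergents p_k = a_k·p_{k-1} + p_{k-2}, q_k = a_k·q_{k-1} + q_{k-2} (p₋₁ = 1, q₋₁ = 0):
  k = 0: a₀ = 8; p₀/q₀ = 8/1; p₀² − 80·q₀² = 64 − 80 = -16.
  k = 1: m = 8, d = 16, a = ⌊(8 + 8)/16⌋ = 1; p/q = (1·8 + 1)/(1·1 + 0) = 9/1; p² − 80·q² = 81 − 80 = 1.
  The first convergent with p² − 80·q² = 1 gives the fundamental solution (x₁, y₁) = (9, 1).
Step 2: Apply the recurrence (x_{n+1}, y_{n+1}) = (x₁x_n + 80y₁y_n, x₁y_n + y₁x_n) repeatedly.
  From (x_1, y_1) = (9, 1): x_2 = 9·9 + 80·1·1 = 161; y_2 = 9·1 + 1·9 = 18.
  From (x_2, y_2) = (161, 18): x_3 = 9·161 + 80·1·18 = 2889; y_3 = 9·18 + 1·161 = 323.
  From (x_3, y_3) = (2889, 323): x_4 = 9·2889 + 80·1·323 = 51841; y_4 = 9·323 + 1·2889 = 5796.
  From (x_4, y_4) = (51841, 5796): x_5 = 9·51841 + 80·1·5796 = 930249; y_5 = 9·5796 + 1·51841 = 104005.
  From (x_5, y_5) = (930249, 104005): x_6 = 9·930249 + 80·1·104005 = 16692641; y_6 = 9·104005 + 1·930249 = 1866294.
  From (x_6, y_6) = (16692641, 1866294): x_7 = 9·16692641 + 80·1·1866294 = 299537289; y_7 = 9·1866294 + 1·16692641 = 33489287.
  From (x_7, y_7) = (299537289, 33489287): x_8 = 9·299537289 + 80·1·33489287 = 5374978561; y_8 = 9·33489287 + 1·299537289 = 600940872.
Step 3: Verify x_8² - 80·y_8² = 28890394531209630721 - 28890394531209630720 = 1 (should be 1). ✓

(x_1, y_1) = (9, 1); (x_8, y_8) = (5374978561, 600940872).


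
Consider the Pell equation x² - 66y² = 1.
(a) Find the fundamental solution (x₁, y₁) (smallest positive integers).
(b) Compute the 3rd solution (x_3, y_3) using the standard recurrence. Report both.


Step 1: Find the fundamental solution (x₁, y₁) of x² - 66y² = 1.
  Expand √66 as a continued fraction. a₀ = ⌊√66⌋ = 8; iterate m_{k+1} = d_k·a_k − m_k, d_{k+1} = (66 − m_{k+1}²)/d_k, a_{k+1} = ⌊(a₀ + m_{k+1})/d_{k+1}⌋ (starting m₀ = 0, d₀ = 1), with convergents p_k = a_k·p_{k-1} + p_{k-2}, q_k = a_k·q_{k-1} + q_{k-2} (p₋₁ = 1, q₋₁ = 0):
  k = 0: a₀ = 8; p₀/q₀ = 8/1; p₀² − 66·q₀² = 64 − 66 = -2.
  k = 1: m = 8, d = 2, a = ⌊(8 + 8)/2⌋ = 8; p/q = (8·8 + 1)/(8·1 + 0) = 65/8; p² − 66·q² = 4225 − 4224 = 1.
  The first convergent with p² − 66·q² = 1 gives the fundamental solution (x₁, y₁) = (65, 8).
Step 2: Apply the recurrence (x_{n+1}, y_{n+1}) = (x₁x_n + 66y₁y_n, x₁y_n + y₁x_n) repeatedly.
  From (x_1, y_1) = (65, 8): x_2 = 65·65 + 66·8·8 = 8449; y_2 = 65·8 + 8·65 = 1040.
  From (x_2, y_2) = (8449, 1040): x_3 = 65·8449 + 66·8·1040 = 1098305; y_3 = 65·1040 + 8·8449 = 135192.
Step 3: Verify x_3² - 66·y_3² = 1206273873025 - 1206273873024 = 1 (should be 1). ✓

(x_1, y_1) = (65, 8); (x_3, y_3) = (1098305, 135192).


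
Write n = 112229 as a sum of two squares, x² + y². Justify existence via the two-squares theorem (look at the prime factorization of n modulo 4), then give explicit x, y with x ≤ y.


Step 1: Factor n = 112229 = 13 · 89 · 97.
Step 2: Check the mod-4 condition on each prime factor: 13 ≡ 1 (mod 4), exponent 1; 89 ≡ 1 (mod 4), exponent 1; 97 ≡ 1 (mod 4), exponent 1.
All primes ≡ 3 (mod 4) appear to even exponent (or don't appear), so by the two-squares theorem n IS expressible as a sum of two squares.
Step 3: Build a representation. Here n = 13 · 89 · 97 is a product of primes ≡ 1 (mod 4). Each prime p ≡ 1 (mod 4) is itself a sum of two squares; find a² by testing p − a² for a perfect square:
  13: 13 − 1² = 12, 13 − 2² = 9 = 3² ⇒ 13 = 2² + 3².
  89: 89 − 1² = 88, 89 − 2² = 85, 89 − 3² = 80, 89 − 4² = 73, 89 − 5² = 64 = 8² ⇒ 89 = 5² + 8².
  97: 97 − 1² = 96, 97 − 2² = 93, 97 − 3² = 88, 97 − 4² = 81 = 9² ⇒ 97 = 4² + 9².
  Combine using the Brahmagupta–Fibonacci identity (a² + b²)(c² + d²) = (ac − bd)² + (ad + bc)² = (ac + bd)² + (ad − bc)²:
  13 · 89 = 1157: from (2² + 3²)(5² + 8²), take (2·5 − 3·8, 2·8 + 3·5) = (10 − 24, 16 + 15) = (-14, 31); dropping signs (only squares matter) gives (14, 31); check 14² + 31² = 196 + 961 = 1157 ✓.
  1157 · 97 = 112229: from (14² + 31²)(4² + 9²), take (14·4 − 31·9, 14·9 + 31·4) = (56 − 279, 126 + 124) = (-223, 250); dropping signs (only squares matter) gives (223, 250); check 223² + 250² = 49729 + 62500 = 112229 ✓.
Step 4: Order so x ≤ y and verify: 223² + 250² = 49729 + 62500 = 112229 = n. ✓

n = 112229 = 223² + 250² (one valid representation with x ≤ y).


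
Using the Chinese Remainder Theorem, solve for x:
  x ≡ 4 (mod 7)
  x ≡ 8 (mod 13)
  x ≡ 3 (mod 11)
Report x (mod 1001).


Moduli 7, 13, 11 are pairwise coprime; by CRT there is a unique solution modulo M = 7 · 13 · 11 = 1001.
Solve pairwise, accumulating the modulus:
  Start with x ≡ 4 (mod 7).
  Combine with x ≡ 8 (mod 13): since gcd(7, 13) = 1, we get a unique residue mod 91.
    Write x = 4 + 7·t and substitute into x ≡ 8 (mod 13): 7·t ≡ 8 − 4 = 4 (mod 13).
    The inverse of 7 mod 13 is 2 (since 7·2 = 14 = 1·13 + 1), so t ≡ 2·4 = 8 ≡ 8 (mod 13).
    Then x = 4 + 7·8 = 60, valid modulo lcm(7, 13) = 91: x ≡ 60 (mod 91).
  Combine with x ≡ 3 (mod 11): since gcd(91, 11) = 1, we get a unique residue mod 1001.
    Write x = 60 + 91·t and substitute into x ≡ 3 (mod 11): 91·t ≡ 3 − 60 = -57 (mod 11).
    Reduce coefficients mod 11: 3·t ≡ 9 (mod 11).
    The inverse of 3 mod 11 is 4 (since 3·4 = 12 = 1·11 + 1), so t ≡ 4·9 = 36 ≡ 3 (mod 11).
    Then x = 60 + 91·3 = 333, valid modulo lcm(91, 11) = 1001: x ≡ 333 (mod 1001).
Verify: 333 mod 7 = 4 ✓, 333 mod 13 = 8 ✓, 333 mod 11 = 3 ✓.

x ≡ 333 (mod 1001).


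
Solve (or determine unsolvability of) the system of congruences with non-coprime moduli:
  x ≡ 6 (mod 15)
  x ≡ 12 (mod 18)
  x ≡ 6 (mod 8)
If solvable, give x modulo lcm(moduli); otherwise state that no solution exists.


Moduli 15, 18, 8 are not pairwise coprime, so CRT works modulo lcm(m_i) when all pairwise compatibility conditions hold.
Pairwise compatibility: gcd(m_i, m_j) must divide a_i - a_j for every pair.
Merge one congruence at a time:
  Start: x ≡ 6 (mod 15).
  Combine with x ≡ 12 (mod 18): gcd(15, 18) = 3; 12 - 6 = 6, which IS divisible by 3, so compatible.
    Write x = 6 + 15·t and substitute into x ≡ 12 (mod 18): 15·t ≡ 12 − 6 = 6 (mod 18).
    Divide the congruence (and modulus) by g = 3: 5·t ≡ 2 (mod 6).
    The inverse of 5 mod 6 is 5 (since 5·5 = 25 = 4·6 + 1), so t ≡ 5·2 = 10 ≡ 4 (mod 6).
    Then x = 6 + 15·4 = 66, valid modulo lcm(15, 18) = 90: x ≡ 66 (mod 90).
  Combine with x ≡ 6 (mod 8): gcd(90, 8) = 2; 6 - 66 = -60, which IS divisible by 2, so compatible.
    Write x = 66 + 90·t and substitute into x ≡ 6 (mod 8): 90·t ≡ 6 − 66 = -60 (mod 8).
    Divide the congruence (and modulus) by g = 2: 45·t ≡ -30 (mod 4).
    Reduce coefficients mod 4: 1·t ≡ 2 (mod 4).
    So t ≡ 2 (mod 4).
    Then x = 66 + 90·2 = 246, valid modulo lcm(90, 8) = 360: x ≡ 246 (mod 360).
Verify: 246 mod 15 = 6, 246 mod 18 = 12, 246 mod 8 = 6.

x ≡ 246 (mod 360).


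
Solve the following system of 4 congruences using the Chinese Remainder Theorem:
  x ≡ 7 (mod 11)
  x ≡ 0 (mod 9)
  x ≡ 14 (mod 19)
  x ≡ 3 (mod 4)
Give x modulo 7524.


Product of moduli M = 11 · 9 · 19 · 4 = 7524.
Merge one congruence at a time:
  Start: x ≡ 7 (mod 11).
  Combine with x ≡ 0 (mod 9); new modulus lcm = 99.
    Write x = 7 + 11·t and substitute into x ≡ 0 (mod 9): 11·t ≡ 0 − 7 = -7 (mod 9).
    Reduce coefficients mod 9: 2·t ≡ 2 (mod 9).
    The inverse of 2 mod 9 is 5 (since 2·5 = 10 = 1·9 + 1), so t ≡ 5·2 = 10 ≡ 1 (mod 9).
    Then x = 7 + 11·1 = 18, valid modulo lcm(11, 9) = 99: x ≡ 18 (mod 99).
  Combine with x ≡ 14 (mod 19); new modulus lcm = 1881.
    Write x = 18 + 99·t and substitute into x ≡ 14 (mod 19): 99·t ≡ 14 − 18 = -4 (mod 19).
    Reduce coefficients mod 19: 4·t ≡ 15 (mod 19).
    The inverse of 4 mod 19 is 5 (since 4·5 = 20 = 1·19 + 1), so t ≡ 5·15 = 75 ≡ 18 (mod 19).
    Then x = 18 + 99·18 = 1800, valid modulo lcm(99, 19) = 1881: x ≡ 1800 (mod 1881).
  Combine with x ≡ 3 (mod 4); new modulus lcm = 7524.
    Write x = 1800 + 1881·t and substitute into x ≡ 3 (mod 4): 1881·t ≡ 3 − 1800 = -1797 (mod 4).
    Reduce coefficients mod 4: 1·t ≡ 3 (mod 4).
    So t ≡ 3 (mod 4).
    Then x = 1800 + 1881·3 = 7443, valid modulo lcm(1881, 4) = 7524: x ≡ 7443 (mod 7524).
Verify against each original: 7443 mod 11 = 7, 7443 mod 9 = 0, 7443 mod 19 = 14, 7443 mod 4 = 3.

x ≡ 7443 (mod 7524).


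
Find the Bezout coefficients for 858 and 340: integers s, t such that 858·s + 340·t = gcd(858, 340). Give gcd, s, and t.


Euclidean algorithm on (858, 340) — divide until remainder is 0:
  858 = 2 · 340 + 178
  340 = 1 · 178 + 162
  178 = 1 · 162 + 16
  162 = 10 · 16 + 2
  16 = 8 · 2 + 0
gcd(858, 340) = 2.
Track Bezout coefficients alongside the remainders: start with r₀ = 858 = a·1 + b·0 (s = 1, t = 0) and r₁ = 340 = a·0 + b·1 (s = 0, t = 1); each new remainder r_{k+1} = r_{k-1} − q_k·r_k inherits s_{k+1} = s_{k-1} − q_k·s_k, t_{k+1} = t_{k-1} − q_k·t_k, so r_k = a·s_k + b·t_k at every step:
  q = 2: r = 178, s = 1 − 2·0 = 1, t = 0 − 2·1 = -2  (check: 858·1 + 340·(-2) = 178)
  q = 1: r = 162, s = 0 − 1·1 = -1, t = 1 − 1·(-2) = 3  (check: 858·(-1) + 340·3 = 162)
  q = 1: r = 16, s = 1 − 1·(-1) = 2, t = -2 − 1·3 = -5  (check: 858·2 + 340·(-5) = 16)
  q = 10: r = 2, s = -1 − 10·2 = -21, t = 3 − 10·(-5) = 53  (check: 858·(-21) + 340·53 = 2)
The row with r = 2 (the gcd) gives the Bezout coefficients s = -21, t = 53.
Result: 858 · (-21) + 340 · (53) = 2.

gcd(858, 340) = 2; s = -21, t = 53 (check: 858·(-21) + 340·53 = 2).


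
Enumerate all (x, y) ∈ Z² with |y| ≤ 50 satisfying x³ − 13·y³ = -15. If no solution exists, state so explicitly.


The equation is x³ - 13y³ = -15. For fixed y, x³ = 13·y³ − 15, so a solution requires the RHS to be a perfect cube.
Strategy: iterate y from -50 to 50, compute RHS = 13·y³ − 15, and check whether it is a (positive or negative) perfect cube.
Check small values of y:
  y = 0: RHS = -15 is not a perfect cube.
  y = 1: RHS = -2 is not a perfect cube.
  y = -1: RHS = -28 is not a perfect cube.
  y = 2: RHS = 89 is not a perfect cube.
  y = -2: RHS = -119 is not a perfect cube.
  y = 3: RHS = 336 is not a perfect cube.
  y = -3: RHS = -366 is not a perfect cube.
Continuing the search up to |y| = 50 finds no solutions either.
No (x, y) in the scanned range satisfies the equation.

No integer solutions with |y| ≤ 50.


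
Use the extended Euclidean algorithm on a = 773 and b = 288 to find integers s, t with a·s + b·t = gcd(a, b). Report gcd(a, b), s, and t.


Euclidean algorithm on (773, 288) — divide until remainder is 0:
  773 = 2 · 288 + 197
  288 = 1 · 197 + 91
  197 = 2 · 91 + 15
  91 = 6 · 15 + 1
  15 = 15 · 1 + 0
gcd(773, 288) = 1.
Track Bezout coefficients alongside the remainders: start with r₀ = 773 = a·1 + b·0 (s = 1, t = 0) and r₁ = 288 = a·0 + b·1 (s = 0, t = 1); each new remainder r_{k+1} = r_{k-1} − q_k·r_k inherits s_{k+1} = s_{k-1} − q_k·s_k, t_{k+1} = t_{k-1} − q_k·t_k, so r_k = a·s_k + b·t_k at every step:
  q = 2: r = 197, s = 1 − 2·0 = 1, t = 0 − 2·1 = -2  (check: 773·1 + 288·(-2) = 197)
  q = 1: r = 91, s = 0 − 1·1 = -1, t = 1 − 1·(-2) = 3  (check: 773·(-1) + 288·3 = 91)
  q = 2: r = 15, s = 1 − 2·(-1) = 3, t = -2 − 2·3 = -8  (check: 773·3 + 288·(-8) = 15)
  q = 6: r = 1, s = -1 − 6·3 = -19, t = 3 − 6·(-8) = 51  (check: 773·(-19) + 288·51 = 1)
The row with r = 1 (the gcd) gives the Bezout coefficients s = -19, t = 51.
Result: 773 · (-19) + 288 · (51) = 1.

gcd(773, 288) = 1; s = -19, t = 51 (check: 773·(-19) + 288·51 = 1).


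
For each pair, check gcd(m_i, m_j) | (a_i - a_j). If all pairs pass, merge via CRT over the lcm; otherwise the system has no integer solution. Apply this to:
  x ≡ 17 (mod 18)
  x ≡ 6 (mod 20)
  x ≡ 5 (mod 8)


Moduli 18, 20, 8 are not pairwise coprime, so CRT works modulo lcm(m_i) when all pairwise compatibility conditions hold.
Pairwise compatibility: gcd(m_i, m_j) must divide a_i - a_j for every pair.
Merge one congruence at a time:
  Start: x ≡ 17 (mod 18).
  Combine with x ≡ 6 (mod 20): gcd(18, 20) = 2, and 6 - 17 = -11 is NOT divisible by 2.
    ⇒ system is inconsistent (no integer solution).

No solution (the system is inconsistent).


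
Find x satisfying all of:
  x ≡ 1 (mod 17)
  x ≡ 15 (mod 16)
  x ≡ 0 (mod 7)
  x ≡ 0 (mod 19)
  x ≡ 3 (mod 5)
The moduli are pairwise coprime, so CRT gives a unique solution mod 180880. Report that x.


Product of moduli M = 17 · 16 · 7 · 19 · 5 = 180880.
Merge one congruence at a time:
  Start: x ≡ 1 (mod 17).
  Combine with x ≡ 15 (mod 16); new modulus lcm = 272.
    Write x = 1 + 17·t and substitute into x ≡ 15 (mod 16): 17·t ≡ 15 − 1 = 14 (mod 16).
    Reduce coefficients mod 16: 1·t ≡ 14 (mod 16).
    So t ≡ 14 (mod 16).
    Then x = 1 + 17·14 = 239, valid modulo lcm(17, 16) = 272: x ≡ 239 (mod 272).
  Combine with x ≡ 0 (mod 7); new modulus lcm = 1904.
    Write x = 239 + 272·t and substitute into x ≡ 0 (mod 7): 272·t ≡ 0 − 239 = -239 (mod 7).
    Reduce coefficients mod 7: 6·t ≡ 6 (mod 7).
    The inverse of 6 mod 7 is 6 (since 6·6 = 36 = 5·7 + 1), so t ≡ 6·6 = 36 ≡ 1 (mod 7).
    Then x = 239 + 272·1 = 511, valid modulo lcm(272, 7) = 1904: x ≡ 511 (mod 1904).
  Combine with x ≡ 0 (mod 19); new modulus lcm = 36176.
    Write x = 511 + 1904·t and substitute into x ≡ 0 (mod 19): 1904·t ≡ 0 − 511 = -511 (mod 19).
    Reduce coefficients mod 19: 4·t ≡ 2 (mod 19).
    The inverse of 4 mod 19 is 5 (since 4·5 = 20 = 1·19 + 1), so t ≡ 5·2 = 10 ≡ 10 (mod 19).
    Then x = 511 + 1904·10 = 19551, valid modulo lcm(1904, 19) = 36176: x ≡ 19551 (mod 36176).
  Combine with x ≡ 3 (mod 5); new modulus lcm = 180880.
    Write x = 19551 + 36176·t and substitute into x ≡ 3 (mod 5): 36176·t ≡ 3 − 19551 = -19548 (mod 5).
    Reduce coefficients mod 5: 1·t ≡ 2 (mod 5).
    So t ≡ 2 (mod 5).
    Then x = 19551 + 36176·2 = 91903, valid modulo lcm(36176, 5) = 180880: x ≡ 91903 (mod 180880).
Verify against each original: 91903 mod 17 = 1, 91903 mod 16 = 15, 91903 mod 7 = 0, 91903 mod 19 = 0, 91903 mod 5 = 3.

x ≡ 91903 (mod 180880).


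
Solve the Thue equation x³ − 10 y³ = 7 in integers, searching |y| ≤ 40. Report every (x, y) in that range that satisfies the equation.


The equation is x³ - 10y³ = 7. For fixed y, x³ = 10·y³ + 7, so a solution requires the RHS to be a perfect cube.
Strategy: iterate y from -40 to 40, compute RHS = 10·y³ + 7, and check whether it is a (positive or negative) perfect cube.
Check small values of y:
  y = 0: RHS = 7 is not a perfect cube.
  y = 1: RHS = 17 is not a perfect cube.
  y = -1: RHS = -3 is not a perfect cube.
  y = 2: RHS = 87 is not a perfect cube.
  y = -2: RHS = -73 is not a perfect cube.
  y = 3: RHS = 277 is not a perfect cube.
  y = -3: RHS = -263 is not a perfect cube.
Continuing the search up to |y| = 40 finds no solutions either.
No (x, y) in the scanned range satisfies the equation.

No integer solutions with |y| ≤ 40.


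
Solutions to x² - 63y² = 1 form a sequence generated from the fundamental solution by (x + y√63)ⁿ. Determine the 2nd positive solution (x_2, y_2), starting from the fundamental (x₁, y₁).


Step 1: Find the fundamental solution (x₁, y₁) of x² - 63y² = 1.
  Expand √63 as a continued fraction. a₀ = ⌊√63⌋ = 7; iterate m_{k+1} = d_k·a_k − m_k, d_{k+1} = (63 − m_{k+1}²)/d_k, a_{k+1} = ⌊(a₀ + m_{k+1})/d_{k+1}⌋ (starting m₀ = 0, d₀ = 1), with convergents p_k = a_k·p_{k-1} + p_{k-2}, q_k = a_k·q_{k-1} + q_{k-2} (p₋₁ = 1, q₋₁ = 0):
  k = 0: a₀ = 7; p₀/q₀ = 7/1; p₀² − 63·q₀² = 49 − 63 = -14.
  k = 1: m = 7, d = 14, a = ⌊(7 + 7)/14⌋ = 1; p/q = (1·7 + 1)/(1·1 + 0) = 8/1; p² − 63·q² = 64 − 63 = 1.
  The first convergent with p² − 63·q² = 1 gives the fundamental solution (x₁, y₁) = (8, 1).
Step 2: Apply the recurrence (x_{n+1}, y_{n+1}) = (x₁x_n + 63y₁y_n, x₁y_n + y₁x_n) repeatedly.
  From (x_1, y_1) = (8, 1): x_2 = 8·8 + 63·1·1 = 127; y_2 = 8·1 + 1·8 = 16.
Step 3: Verify x_2² - 63·y_2² = 16129 - 16128 = 1 (should be 1). ✓

(x_1, y_1) = (8, 1); (x_2, y_2) = (127, 16).


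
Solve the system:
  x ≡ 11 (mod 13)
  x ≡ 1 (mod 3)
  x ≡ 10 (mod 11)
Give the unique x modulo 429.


Moduli 13, 3, 11 are pairwise coprime; by CRT there is a unique solution modulo M = 13 · 3 · 11 = 429.
Solve pairwise, accumulating the modulus:
  Start with x ≡ 11 (mod 13).
  Combine with x ≡ 1 (mod 3): since gcd(13, 3) = 1, we get a unique residue mod 39.
    Write x = 11 + 13·t and substitute into x ≡ 1 (mod 3): 13·t ≡ 1 − 11 = -10 (mod 3).
    Reduce coefficients mod 3: 1·t ≡ 2 (mod 3).
    So t ≡ 2 (mod 3).
    Then x = 11 + 13·2 = 37, valid modulo lcm(13, 3) = 39: x ≡ 37 (mod 39).
  Combine with x ≡ 10 (mod 11): since gcd(39, 11) = 1, we get a unique residue mod 429.
    Write x = 37 + 39·t and substitute into x ≡ 10 (mod 11): 39·t ≡ 10 − 37 = -27 (mod 11).
    Reduce coefficients mod 11: 6·t ≡ 6 (mod 11).
    The inverse of 6 mod 11 is 2 (since 6·2 = 12 = 1·11 + 1), so t ≡ 2·6 = 12 ≡ 1 (mod 11).
    Then x = 37 + 39·1 = 76, valid modulo lcm(39, 11) = 429: x ≡ 76 (mod 429).
Verify: 76 mod 13 = 11 ✓, 76 mod 3 = 1 ✓, 76 mod 11 = 10 ✓.

x ≡ 76 (mod 429).


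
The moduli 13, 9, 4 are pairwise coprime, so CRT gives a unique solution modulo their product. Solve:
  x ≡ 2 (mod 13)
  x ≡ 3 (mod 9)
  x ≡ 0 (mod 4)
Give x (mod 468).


Moduli 13, 9, 4 are pairwise coprime; by CRT there is a unique solution modulo M = 13 · 9 · 4 = 468.
Solve pairwise, accumulating the modulus:
  Start with x ≡ 2 (mod 13).
  Combine with x ≡ 3 (mod 9): since gcd(13, 9) = 1, we get a unique residue mod 117.
    Write x = 2 + 13·t and substitute into x ≡ 3 (mod 9): 13·t ≡ 3 − 2 = 1 (mod 9).
    Reduce coefficients mod 9: 4·t ≡ 1 (mod 9).
    The inverse of 4 mod 9 is 7 (since 4·7 = 28 = 3·9 + 1), so t ≡ 7·1 = 7 ≡ 7 (mod 9).
    Then x = 2 + 13·7 = 93, valid modulo lcm(13, 9) = 117: x ≡ 93 (mod 117).
  Combine with x ≡ 0 (mod 4): since gcd(117, 4) = 1, we get a unique residue mod 468.
    Write x = 93 + 117·t and substitute into x ≡ 0 (mod 4): 117·t ≡ 0 − 93 = -93 (mod 4).
    Reduce coefficients mod 4: 1·t ≡ 3 (mod 4).
    So t ≡ 3 (mod 4).
    Then x = 93 + 117·3 = 444, valid modulo lcm(117, 4) = 468: x ≡ 444 (mod 468).
Verify: 444 mod 13 = 2 ✓, 444 mod 9 = 3 ✓, 444 mod 4 = 0 ✓.

x ≡ 444 (mod 468).


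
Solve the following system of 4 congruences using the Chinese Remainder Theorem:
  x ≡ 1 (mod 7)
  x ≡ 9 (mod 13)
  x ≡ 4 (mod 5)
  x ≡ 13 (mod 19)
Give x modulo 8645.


Product of moduli M = 7 · 13 · 5 · 19 = 8645.
Merge one congruence at a time:
  Start: x ≡ 1 (mod 7).
  Combine with x ≡ 9 (mod 13); new modulus lcm = 91.
    Write x = 1 + 7·t and substitute into x ≡ 9 (mod 13): 7·t ≡ 9 − 1 = 8 (mod 13).
    The inverse of 7 mod 13 is 2 (since 7·2 = 14 = 1·13 + 1), so t ≡ 2·8 = 16 ≡ 3 (mod 13).
    Then x = 1 + 7·3 = 22, valid modulo lcm(7, 13) = 91: x ≡ 22 (mod 91).
  Combine with x ≡ 4 (mod 5); new modulus lcm = 455.
    Write x = 22 + 91·t and substitute into x ≡ 4 (mod 5): 91·t ≡ 4 − 22 = -18 (mod 5).
    Reduce coefficients mod 5: 1·t ≡ 2 (mod 5).
    So t ≡ 2 (mod 5).
    Then x = 22 + 91·2 = 204, valid modulo lcm(91, 5) = 455: x ≡ 204 (mod 455).
  Combine with x ≡ 13 (mod 19); new modulus lcm = 8645.
    Write x = 204 + 455·t and substitute into x ≡ 13 (mod 19): 455·t ≡ 13 − 204 = -191 (mod 19).
    Reduce coefficients mod 19: 18·t ≡ 18 (mod 19).
    The inverse of 18 mod 19 is 18 (since 18·18 = 324 = 17·19 + 1), so t ≡ 18·18 = 324 ≡ 1 (mod 19).
    Then x = 204 + 455·1 = 659, valid modulo lcm(455, 19) = 8645: x ≡ 659 (mod 8645).
Verify against each original: 659 mod 7 = 1, 659 mod 13 = 9, 659 mod 5 = 4, 659 mod 19 = 13.

x ≡ 659 (mod 8645).


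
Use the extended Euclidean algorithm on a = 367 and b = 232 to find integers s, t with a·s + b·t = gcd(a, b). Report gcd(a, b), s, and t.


Euclidean algorithm on (367, 232) — divide until remainder is 0:
  367 = 1 · 232 + 135
  232 = 1 · 135 + 97
  135 = 1 · 97 + 38
  97 = 2 · 38 + 21
  38 = 1 · 21 + 17
  21 = 1 · 17 + 4
  17 = 4 · 4 + 1
  4 = 4 · 1 + 0
gcd(367, 232) = 1.
Track Bezout coefficients alongside the remainders: start with r₀ = 367 = a·1 + b·0 (s = 1, t = 0) and r₁ = 232 = a·0 + b·1 (s = 0, t = 1); each new remainder r_{k+1} = r_{k-1} − q_k·r_k inherits s_{k+1} = s_{k-1} − q_k·s_k, t_{k+1} = t_{k-1} − q_k·t_k, so r_k = a·s_k + b·t_k at every step:
  q = 1: r = 135, s = 1 − 1·0 = 1, t = 0 − 1·1 = -1  (check: 367·1 + 232·(-1) = 135)
  q = 1: r = 97, s = 0 − 1·1 = -1, t = 1 − 1·(-1) = 2  (check: 367·(-1) + 232·2 = 97)
  q = 1: r = 38, s = 1 − 1·(-1) = 2, t = -1 − 1·2 = -3  (check: 367·2 + 232·(-3) = 38)
  q = 2: r = 21, s = -1 − 2·2 = -5, t = 2 − 2·(-3) = 8  (check: 367·(-5) + 232·8 = 21)
  q = 1: r = 17, s = 2 − 1·(-5) = 7, t = -3 − 1·8 = -11  (check: 367·7 + 232·(-11) = 17)
  q = 1: r = 4, s = -5 − 1·7 = -12, t = 8 − 1·(-11) = 19  (check: 367·(-12) + 232·19 = 4)
  q = 4: r = 1, s = 7 − 4·(-12) = 55, t = -11 − 4·19 = -87  (check: 367·55 + 232·(-87) = 1)
The row with r = 1 (the gcd) gives the Bezout coefficients s = 55, t = -87.
Result: 367 · (55) + 232 · (-87) = 1.

gcd(367, 232) = 1; s = 55, t = -87 (check: 367·55 + 232·(-87) = 1).


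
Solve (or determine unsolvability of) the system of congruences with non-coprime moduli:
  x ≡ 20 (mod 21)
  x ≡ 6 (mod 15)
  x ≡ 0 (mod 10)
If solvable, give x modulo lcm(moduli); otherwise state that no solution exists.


Moduli 21, 15, 10 are not pairwise coprime, so CRT works modulo lcm(m_i) when all pairwise compatibility conditions hold.
Pairwise compatibility: gcd(m_i, m_j) must divide a_i - a_j for every pair.
Merge one congruence at a time:
  Start: x ≡ 20 (mod 21).
  Combine with x ≡ 6 (mod 15): gcd(21, 15) = 3, and 6 - 20 = -14 is NOT divisible by 3.
    ⇒ system is inconsistent (no integer solution).

No solution (the system is inconsistent).


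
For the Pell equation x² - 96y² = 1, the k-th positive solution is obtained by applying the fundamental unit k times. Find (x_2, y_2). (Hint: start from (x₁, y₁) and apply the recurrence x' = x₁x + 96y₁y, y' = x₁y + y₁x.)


Step 1: Find the fundamental solution (x₁, y₁) of x² - 96y² = 1.
  Expand √96 as a continued fraction. a₀ = ⌊√96⌋ = 9; iterate m_{k+1} = d_k·a_k − m_k, d_{k+1} = (96 − m_{k+1}²)/d_k, a_{k+1} = ⌊(a₀ + m_{k+1})/d_{k+1}⌋ (starting m₀ = 0, d₀ = 1), with convergents p_k = a_k·p_{k-1} + p_{k-2}, q_k = a_k·q_{k-1} + q_{k-2} (p₋₁ = 1, q₋₁ = 0):
  k = 0: a₀ = 9; p₀/q₀ = 9/1; p₀² − 96·q₀² = 81 − 96 = -15.
  k = 1: m = 9, d = 15, a = ⌊(9 + 9)/15⌋ = 1; p/q = (1·9 + 1)/(1·1 + 0) = 10/1; p² − 96·q² = 100 − 96 = 4.
  k = 2: m = 6, d = 4, a = ⌊(9 + 6)/4⌋ = 3; p/q = (3·10 + 9)/(3·1 + 1) = 39/4; p² − 96·q² = 1521 − 1536 = -15.
  k = 3: m = 6, d = 15, a = ⌊(9 + 6)/15⌋ = 1; p/q = (1·39 + 10)/(1·4 + 1) = 49/5; p² − 96·q² = 2401 − 2400 = 1.
  The first convergent with p² − 96·q² = 1 gives the fundamental solution (x₁, y₁) = (49, 5).
Step 2: Apply the recurrence (x_{n+1}, y_{n+1}) = (x₁x_n + 96y₁y_n, x₁y_n + y₁x_n) repeatedly.
  From (x_1, y_1) = (49, 5): x_2 = 49·49 + 96·5·5 = 4801; y_2 = 49·5 + 5·49 = 490.
Step 3: Verify x_2² - 96·y_2² = 23049601 - 23049600 = 1 (should be 1). ✓

(x_1, y_1) = (49, 5); (x_2, y_2) = (4801, 490).


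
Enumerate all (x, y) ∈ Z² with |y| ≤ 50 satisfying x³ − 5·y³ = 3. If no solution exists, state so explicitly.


The equation is x³ - 5y³ = 3. For fixed y, x³ = 5·y³ + 3, so a solution requires the RHS to be a perfect cube.
Strategy: iterate y from -50 to 50, compute RHS = 5·y³ + 3, and check whether it is a (positive or negative) perfect cube.
Check small values of y:
  y = 0: RHS = 3 is not a perfect cube.
  y = 1: RHS = 8 = (2)³ ⇒ x = 2 works.
  y = -1: RHS = -2 is not a perfect cube.
  y = 2: RHS = 43 is not a perfect cube.
  y = -2: RHS = -37 is not a perfect cube.
  y = 3: RHS = 138 is not a perfect cube.
  y = -3: RHS = -132 is not a perfect cube.
Continuing the search up to |y| = 50 finds no further solutions beyond those listed.
Collected solutions: (2, 1).

Solutions (with |y| ≤ 50): (2, 1).


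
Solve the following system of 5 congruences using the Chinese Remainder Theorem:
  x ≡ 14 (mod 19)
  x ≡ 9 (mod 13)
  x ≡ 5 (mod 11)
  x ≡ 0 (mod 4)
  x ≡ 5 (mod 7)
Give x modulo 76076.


Product of moduli M = 19 · 13 · 11 · 4 · 7 = 76076.
Merge one congruence at a time:
  Start: x ≡ 14 (mod 19).
  Combine with x ≡ 9 (mod 13); new modulus lcm = 247.
    Write x = 14 + 19·t and substitute into x ≡ 9 (mod 13): 19·t ≡ 9 − 14 = -5 (mod 13).
    Reduce coefficients mod 13: 6·t ≡ 8 (mod 13).
    The inverse of 6 mod 13 is 11 (since 6·11 = 66 = 5·13 + 1), so t ≡ 11·8 = 88 ≡ 10 (mod 13).
    Then x = 14 + 19·10 = 204, valid modulo lcm(19, 13) = 247: x ≡ 204 (mod 247).
  Combine with x ≡ 5 (mod 11); new modulus lcm = 2717.
    Write x = 204 + 247·t and substitute into x ≡ 5 (mod 11): 247·t ≡ 5 − 204 = -199 (mod 11).
    Reduce coefficients mod 11: 5·t ≡ 10 (mod 11).
    The inverse of 5 mod 11 is 9 (since 5·9 = 45 = 4·11 + 1), so t ≡ 9·10 = 90 ≡ 2 (mod 11).
    Then x = 204 + 247·2 = 698, valid modulo lcm(247, 11) = 2717: x ≡ 698 (mod 2717).
  Combine with x ≡ 0 (mod 4); new modulus lcm = 10868.
    Write x = 698 + 2717·t and substitute into x ≡ 0 (mod 4): 2717·t ≡ 0 − 698 = -698 (mod 4).
    Reduce coefficients mod 4: 1·t ≡ 2 (mod 4).
    So t ≡ 2 (mod 4).
    Then x = 698 + 2717·2 = 6132, valid modulo lcm(2717, 4) = 10868: x ≡ 6132 (mod 10868).
  Combine with x ≡ 5 (mod 7); new modulus lcm = 76076.
    Write x = 6132 + 10868·t and substitute into x ≡ 5 (mod 7): 10868·t ≡ 5 − 6132 = -6127 (mod 7).
    Reduce coefficients mod 7: 4·t ≡ 5 (mod 7).
    The inverse of 4 mod 7 is 2 (since 4·2 = 8 = 1·7 + 1), so t ≡ 2·5 = 10 ≡ 3 (mod 7).
    Then x = 6132 + 10868·3 = 38736, valid modulo lcm(10868, 7) = 76076: x ≡ 38736 (mod 76076).
Verify against each original: 38736 mod 19 = 14, 38736 mod 13 = 9, 38736 mod 11 = 5, 38736 mod 4 = 0, 38736 mod 7 = 5.

x ≡ 38736 (mod 76076).


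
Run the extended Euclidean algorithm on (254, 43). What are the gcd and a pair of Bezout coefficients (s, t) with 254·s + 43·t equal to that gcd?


Euclidean algorithm on (254, 43) — divide until remainder is 0:
  254 = 5 · 43 + 39
  43 = 1 · 39 + 4
  39 = 9 · 4 + 3
  4 = 1 · 3 + 1
  3 = 3 · 1 + 0
gcd(254, 43) = 1.
Track Bezout coefficients alongside the remainders: start with r₀ = 254 = a·1 + b·0 (s = 1, t = 0) and r₁ = 43 = a·0 + b·1 (s = 0, t = 1); each new remainder r_{k+1} = r_{k-1} − q_k·r_k inherits s_{k+1} = s_{k-1} − q_k·s_k, t_{k+1} = t_{k-1} − q_k·t_k, so r_k = a·s_k + b·t_k at every step:
  q = 5: r = 39, s = 1 − 5·0 = 1, t = 0 − 5·1 = -5  (check: 254·1 + 43·(-5) = 39)
  q = 1: r = 4, s = 0 − 1·1 = -1, t = 1 − 1·(-5) = 6  (check: 254·(-1) + 43·6 = 4)
  q = 9: r = 3, s = 1 − 9·(-1) = 10, t = -5 − 9·6 = -59  (check: 254·10 + 43·(-59) = 3)
  q = 1: r = 1, s = -1 − 1·10 = -11, t = 6 − 1·(-59) = 65  (check: 254·(-11) + 43·65 = 1)
The row with r = 1 (the gcd) gives the Bezout coefficients s = -11, t = 65.
Result: 254 · (-11) + 43 · (65) = 1.

gcd(254, 43) = 1; s = -11, t = 65 (check: 254·(-11) + 43·65 = 1).
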